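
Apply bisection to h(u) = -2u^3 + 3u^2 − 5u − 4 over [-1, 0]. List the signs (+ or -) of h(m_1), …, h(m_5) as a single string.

-+++-

m = -0.5, h(m) = -0.5 (−); new bracket [-1, -0.5]
m = -0.75, h(m) = 2.28125 (+); new bracket [-0.75, -0.5]
m = -0.625, h(m) = 0.785156 (+); new bracket [-0.625, -0.5]
m = -0.5625, h(m) = 0.1177 (+); new bracket [-0.5625, -0.5]
m = -0.53125, h(m) = -0.1972 (−); new bracket [-0.5625, -0.53125]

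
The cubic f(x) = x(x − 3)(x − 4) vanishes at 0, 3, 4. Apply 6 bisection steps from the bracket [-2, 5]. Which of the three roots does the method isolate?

0

m = 1.5, f(m) = 5.625 (+); new bracket [-2, 1.5]
m = -0.25, f(m) = -3.453125 (−); new bracket [-0.25, 1.5]
m = 0.625, f(m) = 5.009766 (+); new bracket [-0.25, 0.625]
m = 0.1875, f(m) = 2.0105 (+); new bracket [-0.25, 0.1875]
m = -0.03125, f(m) = -0.3819 (−); new bracket [-0.03125, 0.1875]
m = 0.078125, f(m) = 0.8953 (+); new bracket [-0.03125, 0.078125]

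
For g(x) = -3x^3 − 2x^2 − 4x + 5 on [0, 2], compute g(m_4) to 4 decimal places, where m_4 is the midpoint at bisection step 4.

0.9863

m = 1, g(m) = -4 (−); new bracket [0, 1]
m = 0.5, g(m) = 2.125 (+); new bracket [0.5, 1]
m = 0.75, g(m) = -0.390625 (−); new bracket [0.5, 0.75]
m = 0.625, g(m) = 0.9863 (+); new bracket [0.625, 0.75]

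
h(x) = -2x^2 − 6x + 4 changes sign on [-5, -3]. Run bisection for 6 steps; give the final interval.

h(-4) = -4 < 0, so the root lies in [-4, -3]
h(-3.5) = 0.5 > 0, so the root lies in [-4, -3.5]
h(-3.75) = -1.625 < 0, so the root lies in [-3.75, -3.5]
h(-3.625) = -0.5312 < 0, so the root lies in [-3.625, -3.5]
h(-3.5625) = -0.0078 < 0, so the root lies in [-3.5625, -3.5]
h(-3.53125) = 0.248 > 0, so the root lies in [-3.5625, -3.53125]

[-3.5625, -3.53125]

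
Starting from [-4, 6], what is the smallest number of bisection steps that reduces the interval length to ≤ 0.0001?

Width after n steps is 10/2^n. Need 2^n ≥ 10/0.0001 = 100000.
2^16 = 65536 < 100000 ≤ 2^17 = 131072, so n = 17.

17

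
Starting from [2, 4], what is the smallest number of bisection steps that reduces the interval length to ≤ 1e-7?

25

Width after n steps is 2/2^n. Need 2^n ≥ 2/1e-7 = 20000000.
2^24 = 16777216 < 20000000 ≤ 2^25 = 33554432, so n = 25.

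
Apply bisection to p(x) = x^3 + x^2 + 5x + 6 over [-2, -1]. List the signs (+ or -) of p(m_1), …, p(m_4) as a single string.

m = -1.5, p(m) = -2.625 (−); new bracket [-1.5, -1]
m = -1.25, p(m) = -0.640625 (−); new bracket [-1.25, -1]
m = -1.125, p(m) = 0.216797 (+); new bracket [-1.25, -1.125]
m = -1.1875, p(m) = -0.2019 (−); new bracket [-1.1875, -1.125]

--+-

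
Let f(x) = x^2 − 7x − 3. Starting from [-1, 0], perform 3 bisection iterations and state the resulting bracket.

f(-0.5) = 0.75 > 0, so the root lies in [-0.5, 0]
f(-0.25) = -1.1875 < 0, so the root lies in [-0.5, -0.25]
f(-0.375) = -0.234375 < 0, so the root lies in [-0.5, -0.375]

[-0.5, -0.375]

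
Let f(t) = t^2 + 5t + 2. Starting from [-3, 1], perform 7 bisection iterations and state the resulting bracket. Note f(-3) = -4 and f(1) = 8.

f(-1) = -2 < 0, so the root lies in [-1, 1]
f(0) = 2 > 0, so the root lies in [-1, 0]
f(-0.5) = -0.25 < 0, so the root lies in [-0.5, 0]
f(-0.25) = 0.8125 > 0, so the root lies in [-0.5, -0.25]
f(-0.375) = 0.2656 > 0, so the root lies in [-0.5, -0.375]
f(-0.4375) = 0.0039 > 0, so the root lies in [-0.5, -0.4375]
f(-0.46875) = -0.124 < 0, so the root lies in [-0.46875, -0.4375]

[-0.46875, -0.4375]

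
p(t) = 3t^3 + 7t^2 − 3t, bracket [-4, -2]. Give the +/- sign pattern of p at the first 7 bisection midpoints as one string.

-+-++-+

p(-3) = -9 < 0, so the root lies in [-3, -2]
p(-2.5) = 4.375 > 0, so the root lies in [-3, -2.5]
p(-2.75) = -1.203125 < 0, so the root lies in [-2.75, -2.5]
p(-2.625) = 1.8457 > 0, so the root lies in [-2.75, -2.625]
p(-2.6875) = 0.3884 > 0, so the root lies in [-2.75, -2.6875]
p(-2.71875) = -0.3903 < 0, so the root lies in [-2.71875, -2.6875]
p(-2.703125) = 0.0033 > 0, so the root lies in [-2.71875, -2.703125]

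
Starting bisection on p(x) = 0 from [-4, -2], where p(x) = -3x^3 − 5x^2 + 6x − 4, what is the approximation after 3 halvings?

-2.75

x = -3 gives p = 14, positive; keep [-3, -2]
x = -2.5 gives p = -3.375, negative; keep [-3, -2.5]
x = -2.75 gives p = 4.078125, positive; keep [-2.75, -2.5]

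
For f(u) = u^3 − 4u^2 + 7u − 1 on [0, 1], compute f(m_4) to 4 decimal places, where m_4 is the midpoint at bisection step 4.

0.1785

u = 0.5 gives f = 1.625, positive; keep [0, 0.5]
u = 0.25 gives f = 0.515625, positive; keep [0, 0.25]
u = 0.125 gives f = -0.185547, negative; keep [0.125, 0.25]
u = 0.1875 gives f = 0.1785, positive; keep [0.125, 0.1875]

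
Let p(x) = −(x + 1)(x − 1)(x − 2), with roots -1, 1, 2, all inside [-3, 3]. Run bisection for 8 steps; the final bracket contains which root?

-1

m = 0, p(m) = -2 (−); new bracket [-3, 0]
m = -1.5, p(m) = 4.375 (+); new bracket [-1.5, 0]
m = -0.75, p(m) = -1.203125 (−); new bracket [-1.5, -0.75]
m = -1.125, p(m) = 0.8301 (+); new bracket [-1.125, -0.75]
m = -0.9375, p(m) = -0.3557 (−); new bracket [-1.125, -0.9375]
m = -1.03125, p(m) = 0.1924 (+); new bracket [-1.03125, -0.9375]
m = -0.984375, p(m) = -0.0925 (−); new bracket [-1.03125, -0.984375]
m = -1.0078125, p(m) = 0.0472 (+); new bracket [-1.0078125, -0.984375]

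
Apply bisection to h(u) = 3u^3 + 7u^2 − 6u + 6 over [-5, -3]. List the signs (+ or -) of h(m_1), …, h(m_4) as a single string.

---+

m = -4, h(m) = -50 (−); new bracket [-4, -3]
m = -3.5, h(m) = -15.875 (−); new bracket [-3.5, -3]
m = -3.25, h(m) = -3.546875 (−); new bracket [-3.25, -3]
m = -3.125, h(m) = 1.5566 (+); new bracket [-3.25, -3.125]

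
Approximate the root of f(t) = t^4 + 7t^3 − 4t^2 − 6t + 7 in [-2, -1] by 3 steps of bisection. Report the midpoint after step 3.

t = -1.5 gives f = -11.5625, negative; keep [-1.5, -1]
t = -1.25 gives f = -2.980469, negative; keep [-1.25, -1]
t = -1.125 gives f = 0.32251, positive; keep [-1.25, -1.125]

-1.125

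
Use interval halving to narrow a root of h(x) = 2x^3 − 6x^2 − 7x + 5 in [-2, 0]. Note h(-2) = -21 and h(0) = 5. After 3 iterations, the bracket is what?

h(-1) = 4 > 0, so the root lies in [-2, -1]
h(-1.5) = -4.75 < 0, so the root lies in [-1.5, -1]
h(-1.25) = 0.46875 > 0, so the root lies in [-1.5, -1.25]

[-1.5, -1.25]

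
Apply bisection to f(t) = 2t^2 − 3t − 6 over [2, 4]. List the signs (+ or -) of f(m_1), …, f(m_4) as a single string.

midpoint 3: f = 3 > 0 → [2, 3]
midpoint 2.5: f = -1 < 0 → [2.5, 3]
midpoint 2.75: f = 0.875 > 0 → [2.5, 2.75]
midpoint 2.625: f = -0.0938 < 0 → [2.625, 2.75]

+-+-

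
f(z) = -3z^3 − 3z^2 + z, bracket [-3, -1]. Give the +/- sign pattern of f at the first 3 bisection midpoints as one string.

midpoint -2: f = 10 > 0 → [-2, -1]
midpoint -1.5: f = 1.875 > 0 → [-1.5, -1]
midpoint -1.25: f = -0.078125 < 0 → [-1.5, -1.25]

++-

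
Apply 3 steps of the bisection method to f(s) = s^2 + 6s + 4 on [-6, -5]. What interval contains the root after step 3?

f(-5.5) = 1.25 > 0, so the root lies in [-5.5, -5]
f(-5.25) = 0.0625 > 0, so the root lies in [-5.25, -5]
f(-5.125) = -0.484375 < 0, so the root lies in [-5.25, -5.125]

[-5.25, -5.125]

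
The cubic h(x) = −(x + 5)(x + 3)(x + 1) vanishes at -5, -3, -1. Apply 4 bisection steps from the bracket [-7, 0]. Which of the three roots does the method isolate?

h(-3.5) = -1.875 < 0, so the root lies in [-7, -3.5]
h(-5.25) = 2.390625 > 0, so the root lies in [-5.25, -3.5]
h(-4.375) = -2.900391 < 0, so the root lies in [-5.25, -4.375]
h(-4.8125) = -1.2957 < 0, so the root lies in [-5.25, -4.8125]

-5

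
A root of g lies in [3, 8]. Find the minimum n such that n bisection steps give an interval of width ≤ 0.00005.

Width after n steps is 5/2^n. Need 2^n ≥ 5/0.00005 = 100000.
2^16 = 65536 < 100000 ≤ 2^17 = 131072, so n = 17.

17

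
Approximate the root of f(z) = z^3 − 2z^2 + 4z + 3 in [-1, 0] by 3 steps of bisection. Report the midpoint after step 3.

-0.625

z = -0.5 gives f = 0.375, positive; keep [-1, -0.5]
z = -0.75 gives f = -1.546875, negative; keep [-0.75, -0.5]
z = -0.625 gives f = -0.525391, negative; keep [-0.625, -0.5]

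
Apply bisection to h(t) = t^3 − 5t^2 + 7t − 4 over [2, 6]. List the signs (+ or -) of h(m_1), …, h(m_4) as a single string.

+-++

m = 4, h(m) = 8 (+); new bracket [2, 4]
m = 3, h(m) = -1 (−); new bracket [3, 4]
m = 3.5, h(m) = 2.125 (+); new bracket [3, 3.5]
m = 3.25, h(m) = 0.2656 (+); new bracket [3, 3.25]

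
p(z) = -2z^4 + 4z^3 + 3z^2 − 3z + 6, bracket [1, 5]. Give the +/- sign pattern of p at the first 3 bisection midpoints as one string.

-++

m = 3, p(m) = -30 (−); new bracket [1, 3]
m = 2, p(m) = 12 (+); new bracket [2, 3]
m = 2.5, p(m) = 1.625 (+); new bracket [2.5, 3]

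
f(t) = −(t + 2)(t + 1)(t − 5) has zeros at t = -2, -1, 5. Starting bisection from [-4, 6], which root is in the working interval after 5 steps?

5

midpoint 1: f = 24 > 0 → [1, 6]
midpoint 3.5: f = 37.125 > 0 → [3.5, 6]
midpoint 4.75: f = 9.703125 > 0 → [4.75, 6]
midpoint 5.375: f = -17.6309 < 0 → [4.75, 5.375]
midpoint 5.0625: f = -2.676 < 0 → [4.75, 5.0625]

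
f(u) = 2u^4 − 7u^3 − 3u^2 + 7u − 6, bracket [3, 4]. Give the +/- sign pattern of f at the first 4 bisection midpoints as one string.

-+--

u = 3.5 gives f = -18.25, negative; keep [3.5, 4]
u = 3.75 gives f = 4.429688, positive; keep [3.5, 3.75]
u = 3.625 gives f = -8.138184, negative; keep [3.625, 3.75]
u = 3.6875 gives f = -2.1775, negative; keep [3.6875, 3.75]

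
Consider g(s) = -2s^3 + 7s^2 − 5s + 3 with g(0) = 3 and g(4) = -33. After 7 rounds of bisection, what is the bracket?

[2.78125, 2.8125]

midpoint 2: g = 5 > 0 → [2, 4]
midpoint 3: g = -3 < 0 → [2, 3]
midpoint 2.5: g = 3 > 0 → [2.5, 3]
midpoint 2.75: g = 0.5938 > 0 → [2.75, 3]
midpoint 2.875: g = -1.043 < 0 → [2.75, 2.875]
midpoint 2.8125: g = -0.186 < 0 → [2.75, 2.8125]
midpoint 2.78125: g = 0.2133 > 0 → [2.78125, 2.8125]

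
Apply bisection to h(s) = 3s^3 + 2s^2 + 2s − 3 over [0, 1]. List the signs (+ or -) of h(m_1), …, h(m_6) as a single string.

h(0.5) = -1.125 < 0, so the root lies in [0.5, 1]
h(0.75) = 0.890625 > 0, so the root lies in [0.5, 0.75]
h(0.625) = -0.236328 < 0, so the root lies in [0.625, 0.75]
h(0.6875) = 0.2952 > 0, so the root lies in [0.625, 0.6875]
h(0.65625) = 0.0217 > 0, so the root lies in [0.625, 0.65625]
h(0.640625) = -0.1092 < 0, so the root lies in [0.640625, 0.65625]

-+-++-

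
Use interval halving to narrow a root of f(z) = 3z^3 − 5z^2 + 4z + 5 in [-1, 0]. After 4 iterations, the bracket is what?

z = -0.5 gives f = 1.375, positive; keep [-1, -0.5]
z = -0.75 gives f = -2.078125, negative; keep [-0.75, -0.5]
z = -0.625 gives f = -0.185547, negative; keep [-0.625, -0.5]
z = -0.5625 gives f = 0.634, positive; keep [-0.625, -0.5625]

[-0.625, -0.5625]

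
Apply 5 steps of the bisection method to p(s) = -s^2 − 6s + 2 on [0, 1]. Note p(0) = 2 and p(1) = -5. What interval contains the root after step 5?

m = 0.5, p(m) = -1.25 (−); new bracket [0, 0.5]
m = 0.25, p(m) = 0.4375 (+); new bracket [0.25, 0.5]
m = 0.375, p(m) = -0.390625 (−); new bracket [0.25, 0.375]
m = 0.3125, p(m) = 0.0273 (+); new bracket [0.3125, 0.375]
m = 0.34375, p(m) = -0.1807 (−); new bracket [0.3125, 0.34375]

[0.3125, 0.34375]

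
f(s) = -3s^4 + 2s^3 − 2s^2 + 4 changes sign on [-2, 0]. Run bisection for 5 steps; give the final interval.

m = -1, f(m) = -3 (−); new bracket [-1, 0]
m = -0.5, f(m) = 3.0625 (+); new bracket [-1, -0.5]
m = -0.75, f(m) = 1.082031 (+); new bracket [-1, -0.75]
m = -0.875, f(m) = -0.6296 (−); new bracket [-0.875, -0.75]
m = -0.8125, f(m) = 0.2995 (+); new bracket [-0.875, -0.8125]

[-0.875, -0.8125]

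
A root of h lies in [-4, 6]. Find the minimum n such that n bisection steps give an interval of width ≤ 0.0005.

Width after n steps is 10/2^n. Need 2^n ≥ 10/0.0005 = 20000.
2^14 = 16384 < 20000 ≤ 2^15 = 32768, so n = 15.

15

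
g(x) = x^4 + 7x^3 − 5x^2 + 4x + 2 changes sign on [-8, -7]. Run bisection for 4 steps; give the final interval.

m = -7.5, g(m) = -98.3125 (−); new bracket [-8, -7.5]
m = -7.75, g(m) = 19.800781 (+); new bracket [-7.75, -7.5]
m = -7.625, g(m) = -42.126709 (−); new bracket [-7.75, -7.625]
m = -7.6875, g(m) = -11.8979 (−); new bracket [-7.75, -7.6875]

[-7.75, -7.6875]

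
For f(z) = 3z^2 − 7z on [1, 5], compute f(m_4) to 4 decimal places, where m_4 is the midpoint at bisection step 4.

m = 3, f(m) = 6 (+); new bracket [1, 3]
m = 2, f(m) = -2 (−); new bracket [2, 3]
m = 2.5, f(m) = 1.25 (+); new bracket [2, 2.5]
m = 2.25, f(m) = -0.5625 (−); new bracket [2.25, 2.5]

-0.5625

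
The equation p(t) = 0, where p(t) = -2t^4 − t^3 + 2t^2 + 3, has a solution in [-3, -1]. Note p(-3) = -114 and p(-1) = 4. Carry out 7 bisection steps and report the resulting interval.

p(-2) = -13 < 0, so the root lies in [-2, -1]
p(-1.5) = 0.75 > 0, so the root lies in [-2, -1.5]
p(-1.75) = -4.273438 < 0, so the root lies in [-1.75, -1.5]
p(-1.625) = -1.3735 < 0, so the root lies in [-1.625, -1.5]
p(-1.5625) = -0.2234 < 0, so the root lies in [-1.5625, -1.5]
p(-1.53125) = 0.2843 > 0, so the root lies in [-1.5625, -1.53125]
p(-1.546875) = 0.0358 > 0, so the root lies in [-1.5625, -1.546875]

[-1.5625, -1.546875]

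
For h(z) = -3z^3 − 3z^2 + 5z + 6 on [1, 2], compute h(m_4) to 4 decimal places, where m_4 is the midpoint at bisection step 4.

0.6116

z = 1.5 gives h = -3.375, negative; keep [1, 1.5]
z = 1.25 gives h = 1.703125, positive; keep [1.25, 1.5]
z = 1.375 gives h = -0.595703, negative; keep [1.25, 1.375]
z = 1.3125 gives h = 0.6116, positive; keep [1.3125, 1.375]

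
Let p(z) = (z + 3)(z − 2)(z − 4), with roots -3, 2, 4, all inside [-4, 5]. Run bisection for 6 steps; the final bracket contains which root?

-3

midpoint 0.5: p = 18.375 > 0 → [-4, 0.5]
midpoint -1.75: p = 26.953125 > 0 → [-4, -1.75]
midpoint -2.875: p = 4.189453 > 0 → [-4, -2.875]
midpoint -3.4375: p = -17.6931 < 0 → [-3.4375, -2.875]
midpoint -3.15625: p = -5.7655 < 0 → [-3.15625, -2.875]
midpoint -3.015625: p = -0.5498 < 0 → [-3.015625, -2.875]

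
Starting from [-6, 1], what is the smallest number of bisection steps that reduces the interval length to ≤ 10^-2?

10

Width after n steps is 7/2^n. Need 2^n ≥ 7/10^-2 = 700.
2^9 = 512 < 700 ≤ 2^10 = 1024, so n = 10.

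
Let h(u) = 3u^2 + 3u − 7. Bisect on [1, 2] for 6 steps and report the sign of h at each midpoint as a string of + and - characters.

+++--+

midpoint 1.5: h = 4.25 > 0 → [1, 1.5]
midpoint 1.25: h = 1.4375 > 0 → [1, 1.25]
midpoint 1.125: h = 0.171875 > 0 → [1, 1.125]
midpoint 1.0625: h = -0.4258 < 0 → [1.0625, 1.125]
midpoint 1.09375: h = -0.1299 < 0 → [1.09375, 1.125]
midpoint 1.109375: h = 0.0203 > 0 → [1.09375, 1.109375]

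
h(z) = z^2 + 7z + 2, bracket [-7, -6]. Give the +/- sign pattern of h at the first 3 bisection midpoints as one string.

-+-

m = -6.5, h(m) = -1.25 (−); new bracket [-7, -6.5]
m = -6.75, h(m) = 0.3125 (+); new bracket [-6.75, -6.5]
m = -6.625, h(m) = -0.484375 (−); new bracket [-6.75, -6.625]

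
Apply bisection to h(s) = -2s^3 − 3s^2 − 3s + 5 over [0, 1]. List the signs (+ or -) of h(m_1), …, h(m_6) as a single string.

h(0.5) = 2.5 > 0, so the root lies in [0.5, 1]
h(0.75) = 0.21875 > 0, so the root lies in [0.75, 1]
h(0.875) = -1.261719 < 0, so the root lies in [0.75, 0.875]
h(0.8125) = -0.4907 < 0, so the root lies in [0.75, 0.8125]
h(0.78125) = -0.1285 < 0, so the root lies in [0.75, 0.78125]
h(0.765625) = 0.047 > 0, so the root lies in [0.765625, 0.78125]

++---+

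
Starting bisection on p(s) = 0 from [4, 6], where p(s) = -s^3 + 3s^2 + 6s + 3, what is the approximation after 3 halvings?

4.25

s = 5 gives p = -17, negative; keep [4, 5]
s = 4.5 gives p = -0.375, negative; keep [4, 4.5]
s = 4.25 gives p = 5.921875, positive; keep [4.25, 4.5]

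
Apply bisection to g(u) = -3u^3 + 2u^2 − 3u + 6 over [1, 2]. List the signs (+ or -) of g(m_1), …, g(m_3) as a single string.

--+

midpoint 1.5: g = -4.125 < 0 → [1, 1.5]
midpoint 1.25: g = -0.484375 < 0 → [1, 1.25]
midpoint 1.125: g = 0.884766 > 0 → [1.125, 1.25]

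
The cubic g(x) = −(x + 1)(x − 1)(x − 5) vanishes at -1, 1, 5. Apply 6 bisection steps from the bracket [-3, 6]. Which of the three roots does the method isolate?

5

midpoint 1.5: g = 4.375 > 0 → [1.5, 6]
midpoint 3.75: g = 16.328125 > 0 → [3.75, 6]
midpoint 4.875: g = 2.845703 > 0 → [4.875, 6]
midpoint 5.4375: g = -12.4978 < 0 → [4.875, 5.4375]
midpoint 5.15625: g = -3.998 < 0 → [4.875, 5.15625]
midpoint 5.015625: g = -0.3774 < 0 → [4.875, 5.015625]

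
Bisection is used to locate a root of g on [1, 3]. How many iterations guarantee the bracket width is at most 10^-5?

Width after n steps is 2/2^n. Need 2^n ≥ 2/10^-5 = 200000.
2^17 = 131072 < 200000 ≤ 2^18 = 262144, so n = 18.

18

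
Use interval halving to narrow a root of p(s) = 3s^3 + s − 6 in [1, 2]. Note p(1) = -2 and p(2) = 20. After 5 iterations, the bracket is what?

midpoint 1.5: p = 5.625 > 0 → [1, 1.5]
midpoint 1.25: p = 1.109375 > 0 → [1, 1.25]
midpoint 1.125: p = -0.603516 < 0 → [1.125, 1.25]
midpoint 1.1875: p = 0.2112 > 0 → [1.125, 1.1875]
midpoint 1.15625: p = -0.2063 < 0 → [1.15625, 1.1875]

[1.15625, 1.1875]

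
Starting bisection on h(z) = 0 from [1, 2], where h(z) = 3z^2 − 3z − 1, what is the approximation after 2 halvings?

m = 1.5, h(m) = 1.25 (+); new bracket [1, 1.5]
m = 1.25, h(m) = -0.0625 (−); new bracket [1.25, 1.5]

1.25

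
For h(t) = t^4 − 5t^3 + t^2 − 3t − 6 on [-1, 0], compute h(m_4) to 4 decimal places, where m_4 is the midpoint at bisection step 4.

0.2153

t = -0.5 gives h = -3.5625, negative; keep [-1, -0.5]
t = -0.75 gives h = -0.761719, negative; keep [-1, -0.75]
t = -0.875 gives h = 1.326416, positive; keep [-0.875, -0.75]
t = -0.8125 gives h = 0.2153, positive; keep [-0.8125, -0.75]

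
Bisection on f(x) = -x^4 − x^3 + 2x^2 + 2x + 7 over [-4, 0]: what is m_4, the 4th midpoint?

midpoint -2: f = 3 > 0 → [-4, -2]
midpoint -3: f = -35 < 0 → [-3, -2]
midpoint -2.5: f = -8.9375 < 0 → [-2.5, -2]
midpoint -2.25: f = -1.6133 < 0 → [-2.25, -2]

-2.25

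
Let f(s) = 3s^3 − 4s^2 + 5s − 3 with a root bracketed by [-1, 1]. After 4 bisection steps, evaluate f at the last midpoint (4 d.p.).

0.3223

s = 0 gives f = -3, negative; keep [0, 1]
s = 0.5 gives f = -1.125, negative; keep [0.5, 1]
s = 0.75 gives f = -0.234375, negative; keep [0.75, 1]
s = 0.875 gives f = 0.3223, positive; keep [0.75, 0.875]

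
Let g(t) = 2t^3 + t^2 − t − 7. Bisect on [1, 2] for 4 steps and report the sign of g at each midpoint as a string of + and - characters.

+---

t = 1.5 gives g = 0.5, positive; keep [1, 1.5]
t = 1.25 gives g = -2.78125, negative; keep [1.25, 1.5]
t = 1.375 gives g = -1.285156, negative; keep [1.375, 1.5]
t = 1.4375 gives g = -0.4302, negative; keep [1.4375, 1.5]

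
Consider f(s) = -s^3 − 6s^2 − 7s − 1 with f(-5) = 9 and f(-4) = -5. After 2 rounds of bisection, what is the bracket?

m = -4.5, f(m) = 0.125 (+); new bracket [-4.5, -4]
m = -4.25, f(m) = -2.859375 (−); new bracket [-4.5, -4.25]

[-4.5, -4.25]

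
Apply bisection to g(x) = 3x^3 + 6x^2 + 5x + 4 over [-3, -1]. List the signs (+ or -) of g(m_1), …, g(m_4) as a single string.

x = -2 gives g = -6, negative; keep [-2, -1]
x = -1.5 gives g = -0.125, negative; keep [-1.5, -1]
x = -1.25 gives g = 1.265625, positive; keep [-1.5, -1.25]
x = -1.375 gives g = 0.6699, positive; keep [-1.5, -1.375]

--++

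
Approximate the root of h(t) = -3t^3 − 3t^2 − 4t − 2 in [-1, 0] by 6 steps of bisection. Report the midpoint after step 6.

h(-0.5) = -0.375 < 0, so the root lies in [-1, -0.5]
h(-0.75) = 0.578125 > 0, so the root lies in [-0.75, -0.5]
h(-0.625) = 0.060547 > 0, so the root lies in [-0.625, -0.5]
h(-0.5625) = -0.1653 < 0, so the root lies in [-0.625, -0.5625]
h(-0.59375) = -0.0547 < 0, so the root lies in [-0.625, -0.59375]
h(-0.609375) = 0.0023 > 0, so the root lies in [-0.609375, -0.59375]

-0.609375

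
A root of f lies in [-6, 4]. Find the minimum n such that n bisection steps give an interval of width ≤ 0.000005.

21

Width after n steps is 10/2^n. Need 2^n ≥ 10/0.000005 = 2000000.
2^20 = 1048576 < 2000000 ≤ 2^21 = 2097152, so n = 21.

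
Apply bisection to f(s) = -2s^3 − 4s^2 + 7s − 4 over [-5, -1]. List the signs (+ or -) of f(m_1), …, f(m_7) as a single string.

-++-+++

midpoint -3: f = -7 < 0 → [-5, -3]
midpoint -4: f = 32 > 0 → [-4, -3]
midpoint -3.5: f = 8.25 > 0 → [-3.5, -3]
midpoint -3.25: f = -0.3438 < 0 → [-3.5, -3.25]
midpoint -3.375: f = 3.6992 > 0 → [-3.375, -3.25]
midpoint -3.3125: f = 1.6157 > 0 → [-3.3125, -3.25]
midpoint -3.28125: f = 0.6207 > 0 → [-3.28125, -3.25]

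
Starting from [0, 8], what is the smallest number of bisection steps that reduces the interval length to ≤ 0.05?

8

Width after n steps is 8/2^n. Need 2^n ≥ 8/0.05 = 160.
2^7 = 128 < 160 ≤ 2^8 = 256, so n = 8.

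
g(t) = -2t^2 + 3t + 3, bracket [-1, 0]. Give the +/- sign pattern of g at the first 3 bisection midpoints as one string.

+-+

t = -0.5 gives g = 1, positive; keep [-1, -0.5]
t = -0.75 gives g = -0.375, negative; keep [-0.75, -0.5]
t = -0.625 gives g = 0.34375, positive; keep [-0.75, -0.625]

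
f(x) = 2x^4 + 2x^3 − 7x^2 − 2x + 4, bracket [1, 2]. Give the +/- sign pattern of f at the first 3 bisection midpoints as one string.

+-+

x = 1.5 gives f = 2.125, positive; keep [1, 1.5]
x = 1.25 gives f = -0.648438, negative; keep [1.25, 1.5]
x = 1.375 gives f = 0.36377, positive; keep [1.25, 1.375]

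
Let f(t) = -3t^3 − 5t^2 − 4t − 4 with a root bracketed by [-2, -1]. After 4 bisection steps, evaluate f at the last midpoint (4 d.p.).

midpoint -1.5: f = 0.875 > 0 → [-1.5, -1]
midpoint -1.25: f = -0.953125 < 0 → [-1.5, -1.25]
midpoint -1.375: f = -0.154297 < 0 → [-1.5, -1.375]
midpoint -1.4375: f = 0.3293 > 0 → [-1.4375, -1.375]

0.3293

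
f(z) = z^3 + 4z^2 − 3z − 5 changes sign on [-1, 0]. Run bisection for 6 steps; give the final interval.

m = -0.5, f(m) = -2.625 (−); new bracket [-1, -0.5]
m = -0.75, f(m) = -0.921875 (−); new bracket [-1, -0.75]
m = -0.875, f(m) = 0.017578 (+); new bracket [-0.875, -0.75]
m = -0.8125, f(m) = -0.4583 (−); new bracket [-0.875, -0.8125]
m = -0.84375, f(m) = -0.2218 (−); new bracket [-0.875, -0.84375]
m = -0.859375, f(m) = -0.1024 (−); new bracket [-0.875, -0.859375]

[-0.875, -0.859375]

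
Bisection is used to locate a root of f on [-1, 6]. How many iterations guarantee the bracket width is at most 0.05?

8

Width after n steps is 7/2^n. Need 2^n ≥ 7/0.05 = 140.
2^7 = 128 < 140 ≤ 2^8 = 256, so n = 8.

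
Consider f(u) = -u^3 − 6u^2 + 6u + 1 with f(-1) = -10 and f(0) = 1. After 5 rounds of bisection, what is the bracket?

m = -0.5, f(m) = -3.375 (−); new bracket [-0.5, 0]
m = -0.25, f(m) = -0.859375 (−); new bracket [-0.25, 0]
m = -0.125, f(m) = 0.158203 (+); new bracket [-0.25, -0.125]
m = -0.1875, f(m) = -0.3293 (−); new bracket [-0.1875, -0.125]
m = -0.15625, f(m) = -0.0802 (−); new bracket [-0.15625, -0.125]

[-0.15625, -0.125]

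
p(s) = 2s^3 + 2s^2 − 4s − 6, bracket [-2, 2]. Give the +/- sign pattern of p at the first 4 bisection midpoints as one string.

m = 0, p(m) = -6 (−); new bracket [0, 2]
m = 1, p(m) = -6 (−); new bracket [1, 2]
m = 1.5, p(m) = -0.75 (−); new bracket [1.5, 2]
m = 1.75, p(m) = 3.8438 (+); new bracket [1.5, 1.75]

---+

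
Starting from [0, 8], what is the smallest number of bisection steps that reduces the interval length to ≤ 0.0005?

14

Width after n steps is 8/2^n. Need 2^n ≥ 8/0.0005 = 16000.
2^13 = 8192 < 16000 ≤ 2^14 = 16384, so n = 14.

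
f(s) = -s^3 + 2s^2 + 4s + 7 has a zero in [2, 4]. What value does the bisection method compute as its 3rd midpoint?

3.75

m = 3, f(m) = 10 (+); new bracket [3, 4]
m = 3.5, f(m) = 2.625 (+); new bracket [3.5, 4]
m = 3.75, f(m) = -2.609375 (−); new bracket [3.5, 3.75]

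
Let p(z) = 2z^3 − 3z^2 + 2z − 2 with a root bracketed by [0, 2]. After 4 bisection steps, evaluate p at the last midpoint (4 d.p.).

z = 1 gives p = -1, negative; keep [1, 2]
z = 1.5 gives p = 1, positive; keep [1, 1.5]
z = 1.25 gives p = -0.28125, negative; keep [1.25, 1.5]
z = 1.375 gives p = 0.2773, positive; keep [1.25, 1.375]

0.2773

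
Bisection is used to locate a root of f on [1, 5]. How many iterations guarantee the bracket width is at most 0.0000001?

26

Width after n steps is 4/2^n. Need 2^n ≥ 4/0.0000001 = 40000000.
2^25 = 33554432 < 40000000 ≤ 2^26 = 67108864, so n = 26.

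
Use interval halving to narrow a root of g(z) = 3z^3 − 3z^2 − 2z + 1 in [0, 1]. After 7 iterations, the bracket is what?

midpoint 0.5: g = -0.375 < 0 → [0, 0.5]
midpoint 0.25: g = 0.359375 > 0 → [0.25, 0.5]
midpoint 0.375: g = -0.013672 < 0 → [0.25, 0.375]
midpoint 0.3125: g = 0.1736 > 0 → [0.3125, 0.375]
midpoint 0.34375: g = 0.0799 > 0 → [0.34375, 0.375]
midpoint 0.359375: g = 0.033 > 0 → [0.359375, 0.375]
midpoint 0.3671875: g = 0.0097 > 0 → [0.3671875, 0.375]

[0.3671875, 0.375]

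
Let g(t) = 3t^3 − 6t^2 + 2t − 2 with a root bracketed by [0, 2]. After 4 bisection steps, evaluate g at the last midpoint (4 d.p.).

t = 1 gives g = -3, negative; keep [1, 2]
t = 1.5 gives g = -2.375, negative; keep [1.5, 2]
t = 1.75 gives g = -0.796875, negative; keep [1.75, 2]
t = 1.875 gives g = 0.4316, positive; keep [1.75, 1.875]

0.4316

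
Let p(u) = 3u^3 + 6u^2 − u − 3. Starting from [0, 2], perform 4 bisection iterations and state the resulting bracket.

[0.625, 0.75]

midpoint 1: p = 5 > 0 → [0, 1]
midpoint 0.5: p = -1.625 < 0 → [0.5, 1]
midpoint 0.75: p = 0.890625 > 0 → [0.5, 0.75]
midpoint 0.625: p = -0.5488 < 0 → [0.625, 0.75]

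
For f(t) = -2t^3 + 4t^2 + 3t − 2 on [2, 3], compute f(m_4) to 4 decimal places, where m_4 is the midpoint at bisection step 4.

midpoint 2.5: f = -0.75 < 0 → [2, 2.5]
midpoint 2.25: f = 2.21875 > 0 → [2.25, 2.5]
midpoint 2.375: f = 0.894531 > 0 → [2.375, 2.5]
midpoint 2.4375: f = 0.1138 > 0 → [2.4375, 2.5]

0.1138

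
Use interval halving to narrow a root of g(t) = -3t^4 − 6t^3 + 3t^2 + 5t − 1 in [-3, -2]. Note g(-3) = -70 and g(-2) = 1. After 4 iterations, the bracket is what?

[-2.0625, -2]

m = -2.5, g(m) = -18.1875 (−); new bracket [-2.5, -2]
m = -2.25, g(m) = -5.605469 (−); new bracket [-2.25, -2]
m = -2.125, g(m) = -1.676514 (−); new bracket [-2.125, -2]
m = -2.0625, g(m) = -0.1958 (−); new bracket [-2.0625, -2]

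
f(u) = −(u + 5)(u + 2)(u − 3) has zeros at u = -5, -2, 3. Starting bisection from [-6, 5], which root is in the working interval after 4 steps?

u = -0.5 gives f = 23.625, positive; keep [-0.5, 5]
u = 2.25 gives f = 23.109375, positive; keep [2.25, 5]
u = 3.625 gives f = -30.322266, negative; keep [2.25, 3.625]
u = 2.9375 gives f = 2.4495, positive; keep [2.9375, 3.625]

3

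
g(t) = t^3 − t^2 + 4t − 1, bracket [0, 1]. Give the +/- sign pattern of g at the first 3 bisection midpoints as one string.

m = 0.5, g(m) = 0.875 (+); new bracket [0, 0.5]
m = 0.25, g(m) = -0.046875 (−); new bracket [0.25, 0.5]
m = 0.375, g(m) = 0.412109 (+); new bracket [0.25, 0.375]

+-+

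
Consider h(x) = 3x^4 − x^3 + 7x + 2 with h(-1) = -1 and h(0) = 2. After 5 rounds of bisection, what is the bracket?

midpoint -0.5: h = -1.1875 < 0 → [-0.5, 0]
midpoint -0.25: h = 0.277344 > 0 → [-0.5, -0.25]
midpoint -0.375: h = -0.512939 < 0 → [-0.375, -0.25]
midpoint -0.3125: h = -0.1284 < 0 → [-0.3125, -0.25]
midpoint -0.28125: h = 0.0723 > 0 → [-0.3125, -0.28125]

[-0.3125, -0.28125]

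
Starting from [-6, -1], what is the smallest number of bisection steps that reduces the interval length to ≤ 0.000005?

20

Width after n steps is 5/2^n. Need 2^n ≥ 5/0.000005 = 1000000.
2^19 = 524288 < 1000000 ≤ 2^20 = 1048576, so n = 20.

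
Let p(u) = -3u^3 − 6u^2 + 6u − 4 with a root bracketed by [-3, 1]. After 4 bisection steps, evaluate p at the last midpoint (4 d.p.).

-3.4844

midpoint -1: p = -13 < 0 → [-3, -1]
midpoint -2: p = -16 < 0 → [-3, -2]
midpoint -2.5: p = -9.625 < 0 → [-3, -2.5]
midpoint -2.75: p = -3.4844 < 0 → [-3, -2.75]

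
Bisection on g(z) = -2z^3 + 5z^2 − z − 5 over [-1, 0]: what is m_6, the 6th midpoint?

-0.796875

m = -0.5, g(m) = -3 (−); new bracket [-1, -0.5]
m = -0.75, g(m) = -0.59375 (−); new bracket [-1, -0.75]
m = -0.875, g(m) = 1.042969 (+); new bracket [-0.875, -0.75]
m = -0.8125, g(m) = 0.186 (+); new bracket [-0.8125, -0.75]
m = -0.78125, g(m) = -0.2133 (−); new bracket [-0.8125, -0.78125]
m = -0.796875, g(m) = -0.016 (−); new bracket [-0.8125, -0.796875]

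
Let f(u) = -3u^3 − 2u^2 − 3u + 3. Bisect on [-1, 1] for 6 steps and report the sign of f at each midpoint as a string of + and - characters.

++--+-

u = 0 gives f = 3, positive; keep [0, 1]
u = 0.5 gives f = 0.625, positive; keep [0.5, 1]
u = 0.75 gives f = -1.640625, negative; keep [0.5, 0.75]
u = 0.625 gives f = -0.3887, negative; keep [0.5, 0.625]
u = 0.5625 gives f = 0.1458, positive; keep [0.5625, 0.625]
u = 0.59375 gives f = -0.1143, negative; keep [0.5625, 0.59375]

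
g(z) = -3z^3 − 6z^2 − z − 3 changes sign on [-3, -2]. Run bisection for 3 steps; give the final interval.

g(-2.5) = 8.875 > 0, so the root lies in [-2.5, -2]
g(-2.25) = 3.046875 > 0, so the root lies in [-2.25, -2]
g(-2.125) = 0.818359 > 0, so the root lies in [-2.125, -2]

[-2.125, -2]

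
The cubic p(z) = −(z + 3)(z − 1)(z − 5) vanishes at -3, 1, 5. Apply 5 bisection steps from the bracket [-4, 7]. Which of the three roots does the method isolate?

5

p(1.5) = 7.875 > 0, so the root lies in [1.5, 7]
p(4.25) = 17.671875 > 0, so the root lies in [4.25, 7]
p(5.625) = -24.931641 < 0, so the root lies in [4.25, 5.625]
p(4.9375) = 1.9534 > 0, so the root lies in [4.9375, 5.625]
p(5.28125) = -9.9715 < 0, so the root lies in [4.9375, 5.28125]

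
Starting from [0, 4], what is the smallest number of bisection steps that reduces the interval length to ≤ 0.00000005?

Width after n steps is 4/2^n. Need 2^n ≥ 4/0.00000005 = 80000000.
2^26 = 67108864 < 80000000 ≤ 2^27 = 134217728, so n = 27.

27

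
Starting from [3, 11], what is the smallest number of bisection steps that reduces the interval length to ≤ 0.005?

11

Width after n steps is 8/2^n. Need 2^n ≥ 8/0.005 = 1600.
2^10 = 1024 < 1600 ≤ 2^11 = 2048, so n = 11.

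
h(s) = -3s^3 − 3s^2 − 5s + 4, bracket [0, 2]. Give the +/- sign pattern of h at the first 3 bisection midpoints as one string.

midpoint 1: h = -7 < 0 → [0, 1]
midpoint 0.5: h = 0.375 > 0 → [0.5, 1]
midpoint 0.75: h = -2.703125 < 0 → [0.5, 0.75]

-+-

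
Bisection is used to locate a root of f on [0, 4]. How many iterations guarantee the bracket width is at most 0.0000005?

23

Width after n steps is 4/2^n. Need 2^n ≥ 4/0.0000005 = 8000000.
2^22 = 4194304 < 8000000 ≤ 2^23 = 8388608, so n = 23.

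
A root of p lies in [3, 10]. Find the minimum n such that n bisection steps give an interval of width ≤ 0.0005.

Width after n steps is 7/2^n. Need 2^n ≥ 7/0.0005 = 14000.
2^13 = 8192 < 14000 ≤ 2^14 = 16384, so n = 14.

14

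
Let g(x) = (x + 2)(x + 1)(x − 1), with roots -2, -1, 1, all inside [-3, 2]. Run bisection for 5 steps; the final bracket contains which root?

midpoint -0.5: g = -1.125 < 0 → [-0.5, 2]
midpoint 0.75: g = -1.203125 < 0 → [0.75, 2]
midpoint 1.375: g = 3.005859 > 0 → [0.75, 1.375]
midpoint 1.0625: g = 0.3948 > 0 → [0.75, 1.0625]
midpoint 0.90625: g = -0.5194 < 0 → [0.90625, 1.0625]

1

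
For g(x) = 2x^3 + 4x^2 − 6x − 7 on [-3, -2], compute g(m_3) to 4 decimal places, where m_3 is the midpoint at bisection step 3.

midpoint -2.5: g = 1.75 > 0 → [-3, -2.5]
midpoint -2.75: g = -1.84375 < 0 → [-2.75, -2.5]
midpoint -2.625: g = 0.136719 > 0 → [-2.75, -2.625]

0.1367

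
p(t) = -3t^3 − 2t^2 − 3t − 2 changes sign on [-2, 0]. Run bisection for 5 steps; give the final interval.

m = -1, p(m) = 2 (+); new bracket [-1, 0]
m = -0.5, p(m) = -0.625 (−); new bracket [-1, -0.5]
m = -0.75, p(m) = 0.390625 (+); new bracket [-0.75, -0.5]
m = -0.625, p(m) = -0.1738 (−); new bracket [-0.75, -0.625]
m = -0.6875, p(m) = 0.092 (+); new bracket [-0.6875, -0.625]

[-0.6875, -0.625]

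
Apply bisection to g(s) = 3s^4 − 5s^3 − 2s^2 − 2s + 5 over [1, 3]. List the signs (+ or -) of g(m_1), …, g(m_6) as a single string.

+----+

m = 2, g(m) = 1 (+); new bracket [1, 2]
m = 1.5, g(m) = -4.1875 (−); new bracket [1.5, 2]
m = 1.75, g(m) = -3.285156 (−); new bracket [1.75, 2]
m = 1.875, g(m) = -1.6614 (−); new bracket [1.875, 2]
m = 1.9375, g(m) = -0.4733 (−); new bracket [1.9375, 2]
m = 1.96875, g(m) = 0.226 (+); new bracket [1.9375, 1.96875]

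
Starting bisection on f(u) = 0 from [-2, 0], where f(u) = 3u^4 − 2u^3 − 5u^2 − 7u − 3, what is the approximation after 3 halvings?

u = -1 gives f = 4, positive; keep [-1, 0]
u = -0.5 gives f = -0.3125, negative; keep [-1, -0.5]
u = -0.75 gives f = 1.230469, positive; keep [-0.75, -0.5]

-0.75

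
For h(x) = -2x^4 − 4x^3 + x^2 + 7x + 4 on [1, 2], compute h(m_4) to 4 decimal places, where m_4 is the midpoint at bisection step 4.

m = 1.5, h(m) = -6.875 (−); new bracket [1, 1.5]
m = 1.25, h(m) = 1.617188 (+); new bracket [1.25, 1.5]
m = 1.375, h(m) = -2.031738 (−); new bracket [1.25, 1.375]
m = 1.3125, h(m) = -0.0689 (−); new bracket [1.25, 1.3125]

-0.0689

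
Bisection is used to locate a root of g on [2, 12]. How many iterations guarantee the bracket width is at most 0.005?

Width after n steps is 10/2^n. Need 2^n ≥ 10/0.005 = 2000.
2^10 = 1024 < 2000 ≤ 2^11 = 2048, so n = 11.

11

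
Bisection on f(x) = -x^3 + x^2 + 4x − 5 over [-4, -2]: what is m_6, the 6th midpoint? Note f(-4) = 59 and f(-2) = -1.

x = -3 gives f = 19, positive; keep [-3, -2]
x = -2.5 gives f = 6.875, positive; keep [-2.5, -2]
x = -2.25 gives f = 2.453125, positive; keep [-2.25, -2]
x = -2.125 gives f = 0.6113, positive; keep [-2.125, -2]
x = -2.0625 gives f = -0.2224, negative; keep [-2.125, -2.0625]
x = -2.09375 gives f = 0.1873, positive; keep [-2.09375, -2.0625]

-2.09375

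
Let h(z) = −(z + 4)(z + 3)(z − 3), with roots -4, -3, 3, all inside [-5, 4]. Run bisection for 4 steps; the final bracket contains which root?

3

m = -0.5, h(m) = 30.625 (+); new bracket [-0.5, 4]
m = 1.75, h(m) = 34.140625 (+); new bracket [1.75, 4]
m = 2.875, h(m) = 5.048828 (+); new bracket [2.875, 4]
m = 3.4375, h(m) = -20.947 (−); new bracket [2.875, 3.4375]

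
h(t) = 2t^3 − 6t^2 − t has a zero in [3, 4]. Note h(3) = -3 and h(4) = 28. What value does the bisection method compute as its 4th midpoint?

h(3.5) = 8.75 > 0, so the root lies in [3, 3.5]
h(3.25) = 2.03125 > 0, so the root lies in [3, 3.25]
h(3.125) = -0.683594 < 0, so the root lies in [3.125, 3.25]
h(3.1875) = 0.6226 > 0, so the root lies in [3.125, 3.1875]

3.1875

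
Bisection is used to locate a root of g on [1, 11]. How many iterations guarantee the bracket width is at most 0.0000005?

Width after n steps is 10/2^n. Need 2^n ≥ 10/0.0000005 = 20000000.
2^24 = 16777216 < 20000000 ≤ 2^25 = 33554432, so n = 25.

25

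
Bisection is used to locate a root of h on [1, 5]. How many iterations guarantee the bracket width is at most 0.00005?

Width after n steps is 4/2^n. Need 2^n ≥ 4/0.00005 = 80000.
2^16 = 65536 < 80000 ≤ 2^17 = 131072, so n = 17.

17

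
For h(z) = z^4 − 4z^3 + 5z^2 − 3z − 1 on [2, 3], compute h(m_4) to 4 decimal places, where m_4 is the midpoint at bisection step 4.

midpoint 2.5: h = -0.6875 < 0 → [2.5, 3]
midpoint 2.75: h = 2.566406 > 0 → [2.5, 2.75]
midpoint 2.625: h = 0.707275 > 0 → [2.5, 2.625]
midpoint 2.5625: h = -0.0434 < 0 → [2.5625, 2.625]

-0.0434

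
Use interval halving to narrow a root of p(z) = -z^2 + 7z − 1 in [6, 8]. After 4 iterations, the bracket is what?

p(7) = -1 < 0, so the root lies in [6, 7]
p(6.5) = 2.25 > 0, so the root lies in [6.5, 7]
p(6.75) = 0.6875 > 0, so the root lies in [6.75, 7]
p(6.875) = -0.1406 < 0, so the root lies in [6.75, 6.875]

[6.75, 6.875]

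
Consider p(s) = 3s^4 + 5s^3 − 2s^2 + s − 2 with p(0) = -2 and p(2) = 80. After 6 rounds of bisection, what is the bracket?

midpoint 1: p = 5 > 0 → [0, 1]
midpoint 0.5: p = -1.1875 < 0 → [0.5, 1]
midpoint 0.75: p = 0.683594 > 0 → [0.5, 0.75]
midpoint 0.625: p = -0.4778 < 0 → [0.625, 0.75]
midpoint 0.6875: p = 0.0372 > 0 → [0.625, 0.6875]
midpoint 0.65625: p = -0.2355 < 0 → [0.65625, 0.6875]

[0.65625, 0.6875]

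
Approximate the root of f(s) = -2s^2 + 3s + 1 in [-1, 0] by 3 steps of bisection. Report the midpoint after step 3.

-0.375

midpoint -0.5: f = -1 < 0 → [-0.5, 0]
midpoint -0.25: f = 0.125 > 0 → [-0.5, -0.25]
midpoint -0.375: f = -0.40625 < 0 → [-0.375, -0.25]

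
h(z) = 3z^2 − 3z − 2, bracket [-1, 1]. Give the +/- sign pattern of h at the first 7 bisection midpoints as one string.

m = 0, h(m) = -2 (−); new bracket [-1, 0]
m = -0.5, h(m) = 0.25 (+); new bracket [-0.5, 0]
m = -0.25, h(m) = -1.0625 (−); new bracket [-0.5, -0.25]
m = -0.375, h(m) = -0.4531 (−); new bracket [-0.5, -0.375]
m = -0.4375, h(m) = -0.1133 (−); new bracket [-0.5, -0.4375]
m = -0.46875, h(m) = 0.0654 (+); new bracket [-0.46875, -0.4375]
m = -0.453125, h(m) = -0.0247 (−); new bracket [-0.46875, -0.453125]

-+---+-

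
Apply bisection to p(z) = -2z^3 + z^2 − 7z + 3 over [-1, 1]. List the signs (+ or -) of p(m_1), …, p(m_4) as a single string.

+-++

m = 0, p(m) = 3 (+); new bracket [0, 1]
m = 0.5, p(m) = -0.5 (−); new bracket [0, 0.5]
m = 0.25, p(m) = 1.28125 (+); new bracket [0.25, 0.5]
m = 0.375, p(m) = 0.4102 (+); new bracket [0.375, 0.5]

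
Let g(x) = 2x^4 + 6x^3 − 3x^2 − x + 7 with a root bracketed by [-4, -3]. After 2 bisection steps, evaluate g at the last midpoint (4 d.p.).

-4.2734

g(-3.5) = 16.625 > 0, so the root lies in [-3.5, -3]
g(-3.25) = -4.273438 < 0, so the root lies in [-3.5, -3.25]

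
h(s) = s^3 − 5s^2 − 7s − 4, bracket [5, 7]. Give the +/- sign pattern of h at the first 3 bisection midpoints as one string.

h(6) = -10 < 0, so the root lies in [6, 7]
h(6.5) = 13.875 > 0, so the root lies in [6, 6.5]
h(6.25) = 1.078125 > 0, so the root lies in [6, 6.25]

-++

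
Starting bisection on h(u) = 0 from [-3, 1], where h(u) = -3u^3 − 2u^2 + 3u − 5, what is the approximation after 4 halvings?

m = -1, h(m) = -7 (−); new bracket [-3, -1]
m = -2, h(m) = 5 (+); new bracket [-2, -1]
m = -1.5, h(m) = -3.875 (−); new bracket [-2, -1.5]
m = -1.75, h(m) = -0.2969 (−); new bracket [-2, -1.75]

-1.75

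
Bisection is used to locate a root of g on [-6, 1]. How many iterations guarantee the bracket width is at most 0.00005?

Width after n steps is 7/2^n. Need 2^n ≥ 7/0.00005 = 140000.
2^17 = 131072 < 140000 ≤ 2^18 = 262144, so n = 18.

18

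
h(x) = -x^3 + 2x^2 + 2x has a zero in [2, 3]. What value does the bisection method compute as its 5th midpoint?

2.71875

m = 2.5, h(m) = 1.875 (+); new bracket [2.5, 3]
m = 2.75, h(m) = -0.171875 (−); new bracket [2.5, 2.75]
m = 2.625, h(m) = 0.943359 (+); new bracket [2.625, 2.75]
m = 2.6875, h(m) = 0.4094 (+); new bracket [2.6875, 2.75]
m = 2.71875, h(m) = 0.1248 (+); new bracket [2.71875, 2.75]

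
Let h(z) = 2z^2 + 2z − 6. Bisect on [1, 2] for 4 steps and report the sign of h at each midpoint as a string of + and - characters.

+-++

z = 1.5 gives h = 1.5, positive; keep [1, 1.5]
z = 1.25 gives h = -0.375, negative; keep [1.25, 1.5]
z = 1.375 gives h = 0.53125, positive; keep [1.25, 1.375]
z = 1.3125 gives h = 0.0703, positive; keep [1.25, 1.3125]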